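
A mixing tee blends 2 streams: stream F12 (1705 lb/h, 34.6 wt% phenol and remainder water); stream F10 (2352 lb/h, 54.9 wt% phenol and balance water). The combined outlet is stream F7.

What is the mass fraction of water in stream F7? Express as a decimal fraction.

Total flow out = 1705 + 2352 = 4057 lb/h.
water in = 1705×0.654 + 2352×0.451 = 2175.8 lb/h.
water mass fraction in F7 = 2175.8/4057 = 0.536.

0.536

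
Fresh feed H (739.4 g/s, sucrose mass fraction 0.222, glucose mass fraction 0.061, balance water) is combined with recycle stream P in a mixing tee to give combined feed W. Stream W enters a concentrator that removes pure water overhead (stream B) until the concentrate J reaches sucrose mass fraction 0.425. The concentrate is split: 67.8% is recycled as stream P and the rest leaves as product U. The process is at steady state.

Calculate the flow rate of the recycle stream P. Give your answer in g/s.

813.2 g/s

Overall sucrose balance (none leaves overhead): sucrose in fresh feed = sucrose in product, i.e. 739.4×0.222 = (1−0.678)·J·0.425.
J = 164.15/(0.425×0.322) = 1199.5 g/s.
Recycle P = 0.678×1199.5 = 813.24 g/s.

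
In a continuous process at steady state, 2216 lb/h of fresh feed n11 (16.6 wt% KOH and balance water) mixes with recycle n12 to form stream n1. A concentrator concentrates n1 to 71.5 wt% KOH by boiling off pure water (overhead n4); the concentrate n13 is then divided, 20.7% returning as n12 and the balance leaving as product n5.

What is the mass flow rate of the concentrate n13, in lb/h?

648.8 lb/h

Overall KOH balance (none leaves overhead): KOH in fresh feed = KOH in product, i.e. 2216×0.166 = (1−0.207)·n13·0.715.
n13 = 367.86/(0.715×0.793) = 648.78 lb/h.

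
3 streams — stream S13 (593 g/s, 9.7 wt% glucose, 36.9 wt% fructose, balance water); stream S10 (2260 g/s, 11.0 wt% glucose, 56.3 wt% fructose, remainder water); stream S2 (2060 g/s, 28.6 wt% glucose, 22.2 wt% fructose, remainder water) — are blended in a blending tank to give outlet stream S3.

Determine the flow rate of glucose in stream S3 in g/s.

895.3 g/s

glucose out = glucose in = 593×0.097 + 2260×0.110 + 2060×0.286 = 895.28 g/s.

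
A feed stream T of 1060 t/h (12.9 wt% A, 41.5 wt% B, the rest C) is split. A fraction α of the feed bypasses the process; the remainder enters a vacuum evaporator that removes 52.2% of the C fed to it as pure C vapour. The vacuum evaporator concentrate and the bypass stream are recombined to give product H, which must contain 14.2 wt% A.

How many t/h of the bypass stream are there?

652.3 t/h

All 1060×0.129 = 136.74 t/h of A reaches H, so H = 136.74/0.142 = 962.96 t/h and vapour = 97.042 t/h.
The evaporator receives (1−α)·1060 of feed at 0.456 C and removes 0.522 of that C:
0.522×0.456×(1−α)×1060 = 97.042
(1−α) = 97.042/252.31 = 0.3846;  α = 0.6154.
Bypass flow = 0.6154×1060 = 652.31 t/h.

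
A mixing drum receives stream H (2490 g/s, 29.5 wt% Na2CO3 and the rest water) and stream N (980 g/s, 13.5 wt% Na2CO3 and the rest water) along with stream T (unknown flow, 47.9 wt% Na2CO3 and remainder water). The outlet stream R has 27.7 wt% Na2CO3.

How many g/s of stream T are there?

467 g/s

Let T be the unknown flow. Total out = 3470 + T.
Na2CO3 balance: 866.85 + 0.479·T = 0.277·(3470 + T)
(0.479 − 0.277)·T = 0.277×3470 − 866.85 = 94.34
T = 94.34 / 0.202 = 467.03 g/s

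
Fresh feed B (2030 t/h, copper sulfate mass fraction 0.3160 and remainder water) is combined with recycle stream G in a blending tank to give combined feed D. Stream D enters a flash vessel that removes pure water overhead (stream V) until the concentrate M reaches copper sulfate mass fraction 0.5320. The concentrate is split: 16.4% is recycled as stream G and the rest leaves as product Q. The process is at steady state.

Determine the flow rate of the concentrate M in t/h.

Overall copper sulfate balance (none leaves overhead): copper sulfate in fresh feed = copper sulfate in product, i.e. 2030×0.316 = (1−0.164)·M·0.532.
M = 641.48/(0.532×0.836) = 1442.3 t/h.

1442 t/h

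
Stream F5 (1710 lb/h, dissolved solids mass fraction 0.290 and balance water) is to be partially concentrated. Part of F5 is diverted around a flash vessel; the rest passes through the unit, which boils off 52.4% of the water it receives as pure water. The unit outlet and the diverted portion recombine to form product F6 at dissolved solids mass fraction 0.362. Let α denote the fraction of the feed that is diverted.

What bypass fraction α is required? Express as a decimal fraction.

All 1710×0.290 = 495.9 lb/h of dissolved solids reaches F6, so F6 = 495.9/0.362 = 1369.9 lb/h and vapour = 340.11 lb/h.
The evaporator receives (1−α)·1710 of feed at 0.710 water and removes 0.524 of that water:
0.524×0.710×(1−α)×1710 = 340.11
(1−α) = 340.11/636.19 = 0.5346;  α = 0.4654.

0.465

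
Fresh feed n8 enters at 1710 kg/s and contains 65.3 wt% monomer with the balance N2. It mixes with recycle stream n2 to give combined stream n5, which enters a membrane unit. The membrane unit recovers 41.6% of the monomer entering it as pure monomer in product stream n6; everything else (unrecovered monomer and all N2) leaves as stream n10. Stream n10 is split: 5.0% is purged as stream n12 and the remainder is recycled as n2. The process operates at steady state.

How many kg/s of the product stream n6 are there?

1043 kg/s

monomer in n5: m_A = 1710×0.653 + (1−0.050)·(1−0.416)·m_A, so m_A = 1116.6/0.4452 = 2508.2 kg/s.
Product n6 = 0.416×2508.2 = 1043.4 kg/s.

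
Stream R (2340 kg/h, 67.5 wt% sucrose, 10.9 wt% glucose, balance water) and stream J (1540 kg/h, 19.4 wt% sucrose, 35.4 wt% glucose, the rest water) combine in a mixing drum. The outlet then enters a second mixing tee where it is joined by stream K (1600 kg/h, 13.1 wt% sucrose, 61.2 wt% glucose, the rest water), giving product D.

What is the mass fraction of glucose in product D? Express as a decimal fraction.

Overall, product flow = 5480 kg/h.
glucose in = 2340×0.109 + 1540×0.354 + 1600×0.612 = 1779.4 kg/h.
glucose fraction in D = 0.3247.

0.3247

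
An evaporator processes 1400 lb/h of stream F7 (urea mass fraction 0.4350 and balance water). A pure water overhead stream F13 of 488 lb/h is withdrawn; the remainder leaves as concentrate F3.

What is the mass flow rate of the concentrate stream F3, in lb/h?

912 lb/h

Concentrate = 1400 − 488 = 912 lb/h.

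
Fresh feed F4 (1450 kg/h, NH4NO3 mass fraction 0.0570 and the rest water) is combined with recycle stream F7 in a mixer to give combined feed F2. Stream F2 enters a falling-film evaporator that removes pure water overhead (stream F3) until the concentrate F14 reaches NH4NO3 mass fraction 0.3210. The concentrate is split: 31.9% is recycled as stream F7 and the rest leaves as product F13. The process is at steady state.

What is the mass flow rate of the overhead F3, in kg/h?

1193 kg/h

Overall NH4NO3 balance (none leaves overhead): NH4NO3 in fresh feed = NH4NO3 in product, i.e. 1450×0.057 = (1−0.319)·F14·0.321.
F14 = 82.65/(0.321×0.681) = 378.09 kg/h.
Recycle F7 = 0.319×378.09 = 120.61 kg/h.
Combined feed F2 = 1450 + 120.61 = 1570.6 kg/h.
Overhead F3 = F2 − F14 = 1570.6 − 378.09 = 1192.5 kg/h.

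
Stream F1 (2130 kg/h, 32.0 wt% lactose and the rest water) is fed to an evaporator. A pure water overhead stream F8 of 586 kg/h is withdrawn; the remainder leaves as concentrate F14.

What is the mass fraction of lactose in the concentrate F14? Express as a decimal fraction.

0.4415

lactose is not removed: 2130×0.320 = 681.6 kg/h of lactose enters F14.
Concentrate = 2130 − 586 = 1544 kg/h.
Mass fraction = 681.6/1544 = 0.4415.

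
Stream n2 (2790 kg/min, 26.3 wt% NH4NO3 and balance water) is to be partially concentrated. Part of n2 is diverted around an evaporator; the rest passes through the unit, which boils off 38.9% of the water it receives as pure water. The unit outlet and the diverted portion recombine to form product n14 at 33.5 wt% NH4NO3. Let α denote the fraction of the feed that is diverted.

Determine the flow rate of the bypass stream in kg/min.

698.4 kg/min

All 2790×0.263 = 733.77 kg/min of NH4NO3 reaches n14, so n14 = 733.77/0.335 = 2190.4 kg/min and vapour = 599.64 kg/min.
The evaporator receives (1−α)·2790 of feed at 0.737 water and removes 0.389 of that water:
0.389×0.737×(1−α)×2790 = 599.64
(1−α) = 599.64/799.87 = 0.7497;  α = 0.2503.
Bypass flow = 0.2503×2790 = 698.42 kg/min.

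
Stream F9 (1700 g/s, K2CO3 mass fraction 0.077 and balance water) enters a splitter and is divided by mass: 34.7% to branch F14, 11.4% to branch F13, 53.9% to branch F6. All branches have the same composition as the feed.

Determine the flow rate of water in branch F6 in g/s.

845.7 g/s

Branch F6 total = 0.539×1700 = 916.3 g/s.
water in F6 = 0.923×916.3 = 845.74 g/s.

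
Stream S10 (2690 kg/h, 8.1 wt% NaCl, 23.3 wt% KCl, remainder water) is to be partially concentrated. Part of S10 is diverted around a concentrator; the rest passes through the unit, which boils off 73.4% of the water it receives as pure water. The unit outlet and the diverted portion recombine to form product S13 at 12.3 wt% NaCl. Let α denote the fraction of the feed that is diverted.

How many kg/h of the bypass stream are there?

865.8 kg/h

All 2690×0.081 = 217.89 kg/h of NaCl reaches S13, so S13 = 217.89/0.123 = 1771.5 kg/h and vapour = 918.54 kg/h.
The evaporator receives (1−α)·2690 of feed at 0.686 water and removes 0.734 of that water:
0.734×0.686×(1−α)×2690 = 918.54
(1−α) = 918.54/1354.5 = 0.6781;  α = 0.3219.
Bypass flow = 0.3219×2690 = 865.78 kg/h.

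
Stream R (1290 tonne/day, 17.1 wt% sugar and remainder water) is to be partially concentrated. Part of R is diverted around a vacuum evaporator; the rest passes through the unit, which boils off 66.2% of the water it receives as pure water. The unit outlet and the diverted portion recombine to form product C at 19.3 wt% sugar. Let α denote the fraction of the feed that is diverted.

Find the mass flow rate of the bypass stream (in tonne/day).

1022 tonne/day

All 1290×0.171 = 220.59 tonne/day of sugar reaches C, so C = 220.59/0.193 = 1143 tonne/day and vapour = 147.05 tonne/day.
The evaporator receives (1−α)·1290 of feed at 0.829 water and removes 0.662 of that water:
0.662×0.829×(1−α)×1290 = 147.05
(1−α) = 147.05/707.95 = 0.2077;  α = 0.7923.
Bypass flow = 0.7923×1290 = 1022.1 tonne/day.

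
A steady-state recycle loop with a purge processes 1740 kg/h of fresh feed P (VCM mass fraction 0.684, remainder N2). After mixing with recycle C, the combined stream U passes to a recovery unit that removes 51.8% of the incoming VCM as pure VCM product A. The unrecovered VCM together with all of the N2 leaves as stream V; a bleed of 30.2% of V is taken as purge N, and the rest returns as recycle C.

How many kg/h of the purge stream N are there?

N2 enters only via P and leaves only via the purge: 1740×0.316 = 0.302×(N2 in V), and the recovery unit passes all N2, so N2 in U = N2 in V = 1820.7 kg/h.
VCM in U: m_A = 1740×0.684 + (1−0.302)·(1−0.518)·m_A, so m_A = 1190.2/0.6636 = 1793.6 kg/h.
V = (1−0.518)×1793.6 + 1820.7 = 2685.2 kg/h.
Purge N = 0.302×2685.2 = 810.92 kg/h.

810.9 kg/h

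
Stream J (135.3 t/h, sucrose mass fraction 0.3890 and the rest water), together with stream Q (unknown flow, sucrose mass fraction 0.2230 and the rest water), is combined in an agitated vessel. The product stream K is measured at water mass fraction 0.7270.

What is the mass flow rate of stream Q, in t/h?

Let Q be the unknown flow. Total out = 135.3 + Q.
water balance: 82.668 + 0.777·Q = 0.727·(135.3 + Q)
(0.777 − 0.727)·Q = 0.727×135.3 − 82.668 = 15.695
Q = 15.695 / 0.050 = 313.9 t/h

313.9 t/h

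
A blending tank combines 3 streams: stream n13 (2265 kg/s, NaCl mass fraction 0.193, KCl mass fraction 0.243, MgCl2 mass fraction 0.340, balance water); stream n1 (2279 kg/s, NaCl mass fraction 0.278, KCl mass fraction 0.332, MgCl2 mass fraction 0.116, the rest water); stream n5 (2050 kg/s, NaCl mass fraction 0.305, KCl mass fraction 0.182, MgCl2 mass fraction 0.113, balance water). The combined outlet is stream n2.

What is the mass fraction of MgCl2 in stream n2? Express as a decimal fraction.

0.192

Total flow out = 2265 + 2279 + 2050 = 6594 kg/s.
MgCl2 in = 2265×0.340 + 2279×0.116 + 2050×0.113 = 1266.1 kg/s.
MgCl2 mass fraction in n2 = 1266.1/6594 = 0.192.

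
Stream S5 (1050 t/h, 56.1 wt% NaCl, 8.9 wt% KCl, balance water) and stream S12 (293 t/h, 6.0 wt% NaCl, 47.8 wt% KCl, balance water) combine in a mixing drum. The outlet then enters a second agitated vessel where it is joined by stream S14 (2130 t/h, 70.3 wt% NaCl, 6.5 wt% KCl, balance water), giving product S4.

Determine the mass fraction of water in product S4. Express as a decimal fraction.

0.287

Overall, product flow = 3473 t/h.
water in = 1050×0.350 + 293×0.462 + 2130×0.232 = 997.03 t/h.
water fraction in S4 = 0.287.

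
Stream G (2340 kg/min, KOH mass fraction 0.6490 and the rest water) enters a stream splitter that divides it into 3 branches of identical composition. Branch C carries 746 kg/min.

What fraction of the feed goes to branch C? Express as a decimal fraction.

Fraction to C = 746/2340 = 0.3188.

0.319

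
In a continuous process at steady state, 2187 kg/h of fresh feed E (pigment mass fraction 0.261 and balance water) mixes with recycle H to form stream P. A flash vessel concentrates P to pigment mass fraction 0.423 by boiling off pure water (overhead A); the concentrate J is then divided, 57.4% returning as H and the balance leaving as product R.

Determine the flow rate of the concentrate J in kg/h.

Overall pigment balance (none leaves overhead): pigment in fresh feed = pigment in product, i.e. 2187×0.261 = (1−0.574)·J·0.423.
J = 570.81/(0.423×0.426) = 3167.7 kg/h.

3168 kg/h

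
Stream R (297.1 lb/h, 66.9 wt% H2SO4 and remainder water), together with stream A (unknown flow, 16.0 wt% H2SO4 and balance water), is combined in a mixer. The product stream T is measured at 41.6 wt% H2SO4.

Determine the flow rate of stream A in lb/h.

293.6 lb/h

Let A be the unknown flow. Total out = 297.1 + A.
H2SO4 balance: 198.76 + 0.160·A = 0.416·(297.1 + A)
(0.160 − 0.416)·A = 0.416×297.1 − 198.76 = -75.166
A = -75.166 / -0.256 = 293.62 lb/h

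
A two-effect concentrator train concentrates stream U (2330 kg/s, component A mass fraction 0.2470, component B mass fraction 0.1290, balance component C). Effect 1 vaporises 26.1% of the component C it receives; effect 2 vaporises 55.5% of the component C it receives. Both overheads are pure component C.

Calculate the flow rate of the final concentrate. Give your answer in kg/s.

component C in feed = 2330×0.624 = 1453.9 kg/s.
After stage 1: component C left = (1−0.261)×1453.9 = 1074.4; stream total = 1950.5 kg/s.
After stage 2: component C left = (1−0.555)×1074.4 = 478.13; final concentrate = 1354.2 kg/s.

1354 kg/s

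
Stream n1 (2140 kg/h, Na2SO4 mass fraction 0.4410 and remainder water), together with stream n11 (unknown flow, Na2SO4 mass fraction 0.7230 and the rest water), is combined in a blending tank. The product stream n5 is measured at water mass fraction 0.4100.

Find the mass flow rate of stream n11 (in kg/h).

2397 kg/h

Let n11 be the unknown flow. Total out = 2140 + n11.
water balance: 1196.3 + 0.277·n11 = 0.410·(2140 + n11)
(0.277 − 0.410)·n11 = 0.410×2140 − 1196.3 = -318.86
n11 = -318.86 / -0.133 = 2397.4 kg/h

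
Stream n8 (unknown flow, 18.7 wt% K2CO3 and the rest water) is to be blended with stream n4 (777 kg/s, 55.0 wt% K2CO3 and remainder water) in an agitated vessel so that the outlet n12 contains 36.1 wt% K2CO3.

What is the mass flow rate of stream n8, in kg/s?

844 kg/s

Let n8 be the unknown flow. Total out = 777 + n8.
K2CO3 balance: 427.35 + 0.187·n8 = 0.361·(777 + n8)
(0.187 − 0.361)·n8 = 0.361×777 − 427.35 = -146.85
n8 = -146.85 / -0.174 = 843.98 kg/s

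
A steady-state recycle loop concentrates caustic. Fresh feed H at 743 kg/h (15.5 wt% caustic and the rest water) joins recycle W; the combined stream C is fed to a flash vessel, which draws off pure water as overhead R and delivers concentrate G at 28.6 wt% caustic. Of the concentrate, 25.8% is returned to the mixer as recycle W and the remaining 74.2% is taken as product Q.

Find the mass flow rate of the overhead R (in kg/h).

Overall caustic balance (none leaves overhead): caustic in fresh feed = caustic in product, i.e. 743×0.155 = (1−0.258)·G·0.286.
G = 115.17/(0.286×0.742) = 542.69 kg/h.
Recycle W = 0.258×542.69 = 140.01 kg/h.
Combined feed C = 743 + 140.01 = 883.01 kg/h.
Overhead R = C − G = 883.01 − 542.69 = 340.33 kg/h.

340.3 kg/h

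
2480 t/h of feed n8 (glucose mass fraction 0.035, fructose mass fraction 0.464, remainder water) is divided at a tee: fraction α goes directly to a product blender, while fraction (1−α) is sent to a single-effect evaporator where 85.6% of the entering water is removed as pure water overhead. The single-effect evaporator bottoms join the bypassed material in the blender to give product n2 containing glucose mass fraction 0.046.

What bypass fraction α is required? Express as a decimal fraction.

0.442

All 2480×0.035 = 86.8 t/h of glucose reaches n2, so n2 = 86.8/0.046 = 1887 t/h and vapour = 593.04 t/h.
The evaporator receives (1−α)·2480 of feed at 0.501 water and removes 0.856 of that water:
0.856×0.501×(1−α)×2480 = 593.04
(1−α) = 593.04/1063.6 = 0.5576;  α = 0.4424.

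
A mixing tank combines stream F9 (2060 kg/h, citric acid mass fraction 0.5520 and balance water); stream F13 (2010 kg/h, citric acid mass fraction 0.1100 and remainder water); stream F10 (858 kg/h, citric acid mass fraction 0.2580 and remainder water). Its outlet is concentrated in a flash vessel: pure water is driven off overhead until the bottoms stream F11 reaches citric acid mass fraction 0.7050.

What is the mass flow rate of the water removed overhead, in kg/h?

2687 kg/h

citric acid entering = 2060×0.552 + 2010×0.110 + 858×0.258 = 1579.6 kg/h.
All citric acid reports to F11, so F11 = 1579.6/0.705 = 2240.5 kg/h.
Total feed = 4928 kg/h; overhead = 4928 − 2240.5 = 2687.5 kg/h.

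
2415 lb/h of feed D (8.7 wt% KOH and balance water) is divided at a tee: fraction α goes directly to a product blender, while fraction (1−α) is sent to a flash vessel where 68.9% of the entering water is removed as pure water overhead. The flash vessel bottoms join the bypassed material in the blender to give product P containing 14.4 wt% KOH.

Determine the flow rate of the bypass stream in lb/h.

All 2415×0.087 = 210.1 lb/h of KOH reaches P, so P = 210.1/0.144 = 1459.1 lb/h and vapour = 955.94 lb/h.
The evaporator receives (1−α)·2415 of feed at 0.913 water and removes 0.689 of that water:
0.689×0.913×(1−α)×2415 = 955.94
(1−α) = 955.94/1519.2 = 0.6292;  α = 0.3708.
Bypass flow = 0.3708×2415 = 895.36 lb/h.

895.4 lb/h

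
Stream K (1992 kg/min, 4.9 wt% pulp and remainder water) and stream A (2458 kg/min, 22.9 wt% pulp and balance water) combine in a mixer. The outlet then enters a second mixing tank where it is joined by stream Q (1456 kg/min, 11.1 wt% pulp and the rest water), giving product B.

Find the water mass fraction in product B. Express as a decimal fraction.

0.861

Overall, product flow = 5906 kg/min.
water in = 1992×0.951 + 2458×0.771 + 1456×0.889 = 5083.9 kg/min.
water fraction in B = 0.861.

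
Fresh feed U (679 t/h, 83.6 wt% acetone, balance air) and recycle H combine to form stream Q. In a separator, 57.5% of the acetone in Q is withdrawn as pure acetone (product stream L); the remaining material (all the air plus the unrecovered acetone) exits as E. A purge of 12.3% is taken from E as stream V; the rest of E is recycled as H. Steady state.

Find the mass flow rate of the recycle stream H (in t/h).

air enters only via U and leaves only via the purge: 679×0.164 = 0.123×(air in E), and the separator passes all air, so air in Q = air in E = 905.33 t/h.
acetone in Q: m_A = 679×0.836 + (1−0.123)·(1−0.575)·m_A, so m_A = 567.64/0.6273 = 904.94 t/h.
E = (1−0.575)×904.94 + 905.33 = 1289.9 t/h.
Recycle H = (1−0.123)×1289.9 = 1131.3 t/h.

1131 t/h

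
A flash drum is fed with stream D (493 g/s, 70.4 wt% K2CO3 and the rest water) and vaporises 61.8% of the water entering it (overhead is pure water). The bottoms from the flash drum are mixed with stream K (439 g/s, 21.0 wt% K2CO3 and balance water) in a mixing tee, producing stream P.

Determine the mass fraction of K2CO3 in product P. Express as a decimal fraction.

0.5218

Vapour removed = 0.618×0.296×493 = 90.184 g/s; concentrate = 402.82 g/s.
K2CO3 reaching the mixer = 347.07 (from concentrate) + 439×0.210 = 439.26 g/s.
Product flow = 402.82 + 439 = 841.82 g/s; K2CO3 fraction = 0.5218.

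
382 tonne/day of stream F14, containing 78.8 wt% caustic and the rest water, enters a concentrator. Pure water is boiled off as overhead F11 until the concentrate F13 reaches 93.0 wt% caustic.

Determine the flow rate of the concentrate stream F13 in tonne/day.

323.7 tonne/day

caustic is conserved: 382×0.788 = 301.02 tonne/day all reports to the concentrate.
Concentrate = 301.02/(target fraction) = 323.67 tonne/day.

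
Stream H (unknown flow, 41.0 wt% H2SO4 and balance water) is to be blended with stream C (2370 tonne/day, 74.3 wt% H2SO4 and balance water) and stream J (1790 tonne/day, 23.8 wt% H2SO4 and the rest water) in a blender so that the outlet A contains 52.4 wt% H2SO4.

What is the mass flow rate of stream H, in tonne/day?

Let H be the unknown flow. Total out = 4160 + H.
H2SO4 balance: 2186.9 + 0.410·H = 0.524·(4160 + H)
(0.410 − 0.524)·H = 0.524×4160 − 2186.9 = -7.09
H = -7.09 / -0.114 = 62.193 tonne/day

62.19 tonne/day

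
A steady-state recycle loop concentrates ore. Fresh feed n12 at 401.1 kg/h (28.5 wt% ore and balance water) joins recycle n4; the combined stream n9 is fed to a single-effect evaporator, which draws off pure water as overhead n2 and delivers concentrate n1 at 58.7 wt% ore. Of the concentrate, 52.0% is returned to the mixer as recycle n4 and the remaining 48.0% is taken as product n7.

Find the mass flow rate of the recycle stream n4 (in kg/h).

Overall ore balance (none leaves overhead): ore in fresh feed = ore in product, i.e. 401.1×0.285 = (1−0.520)·n1·0.587.
n1 = 114.31/(0.587×0.480) = 405.71 kg/h.
Recycle n4 = 0.520×405.71 = 210.97 kg/h.

211 kg/h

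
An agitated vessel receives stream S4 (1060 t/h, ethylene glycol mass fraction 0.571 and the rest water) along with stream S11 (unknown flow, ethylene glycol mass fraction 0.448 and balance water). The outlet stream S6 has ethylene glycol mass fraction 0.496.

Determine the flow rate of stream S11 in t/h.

Let S11 be the unknown flow. Total out = 1060 + S11.
ethylene glycol balance: 605.26 + 0.448·S11 = 0.496·(1060 + S11)
(0.448 − 0.496)·S11 = 0.496×1060 − 605.26 = -79.5
S11 = -79.5 / -0.048 = 1656.3 t/h

1656 t/h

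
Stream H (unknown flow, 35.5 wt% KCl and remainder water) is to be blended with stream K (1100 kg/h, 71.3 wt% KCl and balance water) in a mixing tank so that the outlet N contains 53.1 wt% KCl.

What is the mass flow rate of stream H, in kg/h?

Let H be the unknown flow. Total out = 1100 + H.
KCl balance: 784.3 + 0.355·H = 0.531·(1100 + H)
(0.355 − 0.531)·H = 0.531×1100 − 784.3 = -200.2
H = -200.2 / -0.176 = 1137.5 kg/h

1137 kg/h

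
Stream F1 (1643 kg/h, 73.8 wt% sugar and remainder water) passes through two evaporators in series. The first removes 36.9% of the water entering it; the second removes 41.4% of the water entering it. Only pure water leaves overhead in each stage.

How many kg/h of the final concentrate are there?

water in feed = 1643×0.262 = 430.47 kg/h.
After stage 1: water left = (1−0.369)×430.47 = 271.62; stream total = 1484.2 kg/h.
After stage 2: water left = (1−0.414)×271.62 = 159.17; final concentrate = 1371.7 kg/h.

1372 kg/h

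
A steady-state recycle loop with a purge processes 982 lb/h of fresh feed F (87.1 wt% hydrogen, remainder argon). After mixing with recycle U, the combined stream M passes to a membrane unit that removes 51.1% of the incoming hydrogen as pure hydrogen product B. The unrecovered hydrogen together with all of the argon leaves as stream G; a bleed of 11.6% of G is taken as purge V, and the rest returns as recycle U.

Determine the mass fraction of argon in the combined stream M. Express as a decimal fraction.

0.420

argon enters only via F and leaves only via the purge: 982×0.129 = 0.116×(argon in G), and the membrane unit passes all argon, so argon in M = argon in G = 1092.1 lb/h.
hydrogen in M: m_A = 982×0.871 + (1−0.116)·(1−0.511)·m_A, so m_A = 855.32/0.5677 = 1506.6 lb/h.
M = 1506.6 + 1092.1 = 2598.6 lb/h.
argon fraction in M = 1092.1/2598.6 = 0.420.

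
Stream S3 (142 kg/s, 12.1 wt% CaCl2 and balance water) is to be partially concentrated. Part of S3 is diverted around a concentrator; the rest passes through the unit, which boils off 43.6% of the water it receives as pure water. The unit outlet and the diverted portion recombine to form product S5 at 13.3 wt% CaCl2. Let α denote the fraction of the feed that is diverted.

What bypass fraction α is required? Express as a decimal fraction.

All 142×0.121 = 17.182 kg/s of CaCl2 reaches S5, so S5 = 17.182/0.133 = 129.19 kg/s and vapour = 12.812 kg/s.
The evaporator receives (1−α)·142 of feed at 0.879 water and removes 0.436 of that water:
0.436×0.879×(1−α)×142 = 12.812
(1−α) = 12.812/54.421 = 0.2354;  α = 0.7646.

0.765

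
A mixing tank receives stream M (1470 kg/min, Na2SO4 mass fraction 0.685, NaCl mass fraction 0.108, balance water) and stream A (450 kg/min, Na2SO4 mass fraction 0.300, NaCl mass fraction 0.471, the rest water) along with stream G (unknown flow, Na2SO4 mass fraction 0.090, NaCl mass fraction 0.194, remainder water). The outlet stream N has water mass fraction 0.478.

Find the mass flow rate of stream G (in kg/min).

Let G be the unknown flow. Total out = 1920 + G.
water balance: 407.34 + 0.716·G = 0.478·(1920 + G)
(0.716 − 0.478)·G = 0.478×1920 − 407.34 = 510.42
G = 510.42 / 0.238 = 2144.6 kg/min

2145 kg/min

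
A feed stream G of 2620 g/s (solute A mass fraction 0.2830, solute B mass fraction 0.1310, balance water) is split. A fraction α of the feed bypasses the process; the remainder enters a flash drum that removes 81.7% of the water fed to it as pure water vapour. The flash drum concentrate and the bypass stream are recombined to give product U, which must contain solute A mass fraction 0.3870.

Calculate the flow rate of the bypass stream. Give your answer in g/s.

1149 g/s

All 2620×0.283 = 741.46 g/s of solute A reaches U, so U = 741.46/0.387 = 1915.9 g/s and vapour = 704.08 g/s.
The evaporator receives (1−α)·2620 of feed at 0.586 water and removes 0.817 of that water:
0.817×0.586×(1−α)×2620 = 704.08
(1−α) = 704.08/1254.4 = 0.5613;  α = 0.4387.
Bypass flow = 0.4387×2620 = 1149.4 g/s.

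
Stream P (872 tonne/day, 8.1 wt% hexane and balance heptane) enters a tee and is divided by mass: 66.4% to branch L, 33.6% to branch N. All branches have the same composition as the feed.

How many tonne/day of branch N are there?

Branch N flow = 0.336×872 = 292.99 tonne/day.

293 tonne/day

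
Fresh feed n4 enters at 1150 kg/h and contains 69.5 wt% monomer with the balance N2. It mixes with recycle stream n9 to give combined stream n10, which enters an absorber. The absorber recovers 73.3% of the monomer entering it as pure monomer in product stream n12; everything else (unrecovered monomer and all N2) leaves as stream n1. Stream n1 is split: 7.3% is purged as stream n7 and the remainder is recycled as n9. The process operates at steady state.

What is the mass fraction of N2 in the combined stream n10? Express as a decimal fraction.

0.819

N2 enters only via n4 and leaves only via the purge: 1150×0.305 = 0.073×(N2 in n1), and the absorber passes all N2, so N2 in n10 = N2 in n1 = 4804.8 kg/h.
monomer in n10: m_A = 1150×0.695 + (1−0.073)·(1−0.733)·m_A, so m_A = 799.25/0.7525 = 1062.1 kg/h.
n10 = 1062.1 + 4804.8 = 5866.9 kg/h.
N2 fraction in n10 = 4804.8/5866.9 = 0.819.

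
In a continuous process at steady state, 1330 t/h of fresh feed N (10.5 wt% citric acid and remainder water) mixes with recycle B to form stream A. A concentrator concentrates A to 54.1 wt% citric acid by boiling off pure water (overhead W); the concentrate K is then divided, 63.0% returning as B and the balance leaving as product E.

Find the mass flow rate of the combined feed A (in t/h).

Overall citric acid balance (none leaves overhead): citric acid in fresh feed = citric acid in product, i.e. 1330×0.105 = (1−0.630)·K·0.541.
K = 139.65/(0.541×0.370) = 697.66 t/h.
Recycle B = 0.630×697.66 = 439.52 t/h.
Combined feed A = 1330 + 439.52 = 1769.5 t/h.

1770 t/h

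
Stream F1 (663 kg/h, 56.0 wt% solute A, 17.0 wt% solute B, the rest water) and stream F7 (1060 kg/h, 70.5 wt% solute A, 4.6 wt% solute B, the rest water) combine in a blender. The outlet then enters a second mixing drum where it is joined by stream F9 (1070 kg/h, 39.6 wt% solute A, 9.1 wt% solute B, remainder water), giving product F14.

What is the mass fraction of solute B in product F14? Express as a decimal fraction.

0.0927

Overall, product flow = 2793 kg/h.
solute B in = 663×0.170 + 1060×0.046 + 1070×0.091 = 258.84 kg/h.
solute B fraction in F14 = 0.0927.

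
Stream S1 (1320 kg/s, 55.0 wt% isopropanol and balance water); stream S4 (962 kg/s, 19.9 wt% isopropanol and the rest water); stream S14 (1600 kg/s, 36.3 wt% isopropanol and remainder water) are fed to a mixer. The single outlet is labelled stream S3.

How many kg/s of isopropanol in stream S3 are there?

1498 kg/s

isopropanol out = isopropanol in = 1320×0.550 + 962×0.199 + 1600×0.363 = 1498.2 kg/s.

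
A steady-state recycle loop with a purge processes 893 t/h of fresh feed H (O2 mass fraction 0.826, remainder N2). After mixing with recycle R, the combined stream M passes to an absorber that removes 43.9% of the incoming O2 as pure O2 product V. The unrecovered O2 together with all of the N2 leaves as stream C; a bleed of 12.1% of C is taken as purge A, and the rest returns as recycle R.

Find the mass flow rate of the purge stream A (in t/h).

254.2 t/h

N2 enters only via H and leaves only via the purge: 893×0.174 = 0.121×(N2 in C), and the absorber passes all N2, so N2 in M = N2 in C = 1284.1 t/h.
O2 in M: m_A = 893×0.826 + (1−0.121)·(1−0.439)·m_A, so m_A = 737.62/0.5069 = 1455.2 t/h.
C = (1−0.439)×1455.2 + 1284.1 = 2100.5 t/h.
Purge A = 0.121×2100.5 = 254.16 t/h.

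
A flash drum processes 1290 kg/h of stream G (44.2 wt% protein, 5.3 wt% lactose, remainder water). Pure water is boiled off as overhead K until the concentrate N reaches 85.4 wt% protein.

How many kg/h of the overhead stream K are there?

protein is conserved: 1290×0.442 = 570.18 kg/h all reports to the concentrate.
Concentrate = 570.18/(target fraction) = 667.66 kg/h.
Overhead = 1290 − 667.66 = 622.34 kg/h.

622.3 kg/h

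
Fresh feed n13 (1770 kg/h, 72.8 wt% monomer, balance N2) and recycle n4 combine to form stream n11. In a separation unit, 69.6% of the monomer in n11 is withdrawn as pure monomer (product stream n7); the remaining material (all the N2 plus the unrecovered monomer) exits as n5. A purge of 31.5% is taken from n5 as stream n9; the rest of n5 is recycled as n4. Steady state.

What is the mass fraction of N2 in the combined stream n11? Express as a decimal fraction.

N2 enters only via n13 and leaves only via the purge: 1770×0.272 = 0.315×(N2 in n5), and the separation unit passes all N2, so N2 in n11 = N2 in n5 = 1528.4 kg/h.
monomer in n11: m_A = 1770×0.728 + (1−0.315)·(1−0.696)·m_A, so m_A = 1288.6/0.7918 = 1627.5 kg/h.
n11 = 1627.5 + 1528.4 = 3155.8 kg/h.
N2 fraction in n11 = 1528.4/3155.8 = 0.484.

0.484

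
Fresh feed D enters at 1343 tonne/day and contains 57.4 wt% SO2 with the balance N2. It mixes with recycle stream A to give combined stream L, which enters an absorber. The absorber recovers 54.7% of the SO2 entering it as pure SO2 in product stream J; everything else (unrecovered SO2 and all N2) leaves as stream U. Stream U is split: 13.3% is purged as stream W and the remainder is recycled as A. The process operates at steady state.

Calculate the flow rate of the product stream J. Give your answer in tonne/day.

SO2 in L: m_A = 1343×0.574 + (1−0.133)·(1−0.547)·m_A, so m_A = 770.88/0.6072 = 1269.5 tonne/day.
Product J = 0.547×1269.5 = 694.4 tonne/day.

694.4 tonne/day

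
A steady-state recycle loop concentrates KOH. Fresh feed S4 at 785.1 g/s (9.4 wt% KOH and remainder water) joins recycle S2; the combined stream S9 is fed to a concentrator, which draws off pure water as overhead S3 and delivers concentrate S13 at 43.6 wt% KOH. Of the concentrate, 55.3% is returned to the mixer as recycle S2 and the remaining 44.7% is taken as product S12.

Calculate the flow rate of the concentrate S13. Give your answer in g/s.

Overall KOH balance (none leaves overhead): KOH in fresh feed = KOH in product, i.e. 785.1×0.094 = (1−0.553)·S13·0.436.
S13 = 73.799/(0.436×0.447) = 378.67 g/s.

378.7 g/s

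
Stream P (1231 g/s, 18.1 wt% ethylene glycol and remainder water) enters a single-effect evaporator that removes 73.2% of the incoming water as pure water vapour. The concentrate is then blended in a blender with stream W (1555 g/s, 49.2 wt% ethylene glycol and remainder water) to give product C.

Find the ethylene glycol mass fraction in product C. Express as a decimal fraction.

0.482

Vapour removed = 0.732×0.819×1231 = 737.99 g/s; concentrate = 493.01 g/s.
ethylene glycol reaching the mixer = 222.81 (from concentrate) + 1555×0.492 = 987.87 g/s.
Product flow = 493.01 + 1555 = 2048 g/s; ethylene glycol fraction = 0.482.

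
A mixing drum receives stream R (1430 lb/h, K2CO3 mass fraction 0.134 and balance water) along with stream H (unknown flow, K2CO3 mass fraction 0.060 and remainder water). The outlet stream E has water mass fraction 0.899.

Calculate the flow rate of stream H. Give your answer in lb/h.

Let H be the unknown flow. Total out = 1430 + H.
water balance: 1238.4 + 0.940·H = 0.899·(1430 + H)
(0.940 − 0.899)·H = 0.899×1430 − 1238.4 = 47.19
H = 47.19 / 0.041 = 1151 lb/h

1151 lb/h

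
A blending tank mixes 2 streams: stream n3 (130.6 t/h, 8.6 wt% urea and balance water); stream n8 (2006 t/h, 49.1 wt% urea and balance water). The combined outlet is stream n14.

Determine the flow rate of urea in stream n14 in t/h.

urea out = urea in = 130.6×0.086 + 2006×0.491 = 996.18 t/h.

996.2 t/h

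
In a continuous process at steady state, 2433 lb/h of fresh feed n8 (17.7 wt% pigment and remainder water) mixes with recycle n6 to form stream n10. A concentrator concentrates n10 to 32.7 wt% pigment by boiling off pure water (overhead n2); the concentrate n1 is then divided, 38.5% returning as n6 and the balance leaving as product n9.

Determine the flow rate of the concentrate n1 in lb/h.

2141 lb/h

Overall pigment balance (none leaves overhead): pigment in fresh feed = pigment in product, i.e. 2433×0.177 = (1−0.385)·n1·0.327.
n1 = 430.64/(0.327×0.615) = 2141.4 lb/h.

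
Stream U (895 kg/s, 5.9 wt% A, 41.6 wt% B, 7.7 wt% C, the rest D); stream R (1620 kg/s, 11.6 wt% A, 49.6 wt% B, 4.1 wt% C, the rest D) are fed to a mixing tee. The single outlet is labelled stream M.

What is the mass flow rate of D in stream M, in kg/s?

D out = D in = 895×0.448 + 1620×0.347 = 963.1 kg/s.

963.1 kg/s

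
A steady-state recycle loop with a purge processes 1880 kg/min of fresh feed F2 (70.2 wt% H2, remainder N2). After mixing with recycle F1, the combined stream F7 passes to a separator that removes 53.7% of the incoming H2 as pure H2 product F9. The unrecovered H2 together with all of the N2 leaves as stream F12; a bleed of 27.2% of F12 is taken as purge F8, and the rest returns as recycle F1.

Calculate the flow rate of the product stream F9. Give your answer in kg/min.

1069 kg/min

H2 in F7: m_A = 1880×0.702 + (1−0.272)·(1−0.537)·m_A, so m_A = 1319.8/0.6629 = 1990.8 kg/min.
Product F9 = 0.537×1990.8 = 1069 kg/min.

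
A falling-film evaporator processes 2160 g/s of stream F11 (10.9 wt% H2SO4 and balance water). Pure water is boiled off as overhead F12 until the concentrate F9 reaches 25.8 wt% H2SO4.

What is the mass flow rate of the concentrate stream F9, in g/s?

912.6 g/s

H2SO4 is conserved: 2160×0.109 = 235.44 g/s all reports to the concentrate.
Concentrate = 235.44/(target fraction) = 912.56 g/s.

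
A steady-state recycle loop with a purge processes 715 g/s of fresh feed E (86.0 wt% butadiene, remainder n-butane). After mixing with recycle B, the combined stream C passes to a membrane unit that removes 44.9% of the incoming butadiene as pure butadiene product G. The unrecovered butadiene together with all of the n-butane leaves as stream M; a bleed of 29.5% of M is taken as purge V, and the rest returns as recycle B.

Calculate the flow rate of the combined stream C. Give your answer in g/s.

n-butane enters only via E and leaves only via the purge: 715×0.140 = 0.295×(n-butane in M), and the membrane unit passes all n-butane, so n-butane in C = n-butane in M = 339.32 g/s.
butadiene in C: m_A = 715×0.860 + (1−0.295)·(1−0.449)·m_A, so m_A = 614.9/0.6115 = 1005.5 g/s.
C = 1005.5 + 339.32 = 1344.8 g/s.

1345 g/s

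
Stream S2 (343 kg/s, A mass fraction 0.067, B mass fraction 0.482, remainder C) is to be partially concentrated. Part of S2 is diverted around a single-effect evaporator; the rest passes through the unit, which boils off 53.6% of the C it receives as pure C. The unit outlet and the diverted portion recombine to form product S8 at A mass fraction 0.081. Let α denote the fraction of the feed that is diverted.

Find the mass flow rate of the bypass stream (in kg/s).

All 343×0.067 = 22.981 kg/s of A reaches S8, so S8 = 22.981/0.081 = 283.72 kg/s and vapour = 59.284 kg/s.
The evaporator receives (1−α)·343 of feed at 0.451 C and removes 0.536 of that C:
0.536×0.451×(1−α)×343 = 59.284
(1−α) = 59.284/82.915 = 0.7150;  α = 0.2850.
Bypass flow = 0.2850×343 = 97.757 kg/s.

97.76 kg/s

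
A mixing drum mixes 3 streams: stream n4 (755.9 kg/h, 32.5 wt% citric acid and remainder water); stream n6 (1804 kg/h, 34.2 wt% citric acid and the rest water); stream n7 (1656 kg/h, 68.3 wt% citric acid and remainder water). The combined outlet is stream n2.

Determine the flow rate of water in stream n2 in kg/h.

water out = water in = 755.9×0.675 + 1804×0.658 + 1656×0.317 = 2222.2 kg/h.

2222 kg/h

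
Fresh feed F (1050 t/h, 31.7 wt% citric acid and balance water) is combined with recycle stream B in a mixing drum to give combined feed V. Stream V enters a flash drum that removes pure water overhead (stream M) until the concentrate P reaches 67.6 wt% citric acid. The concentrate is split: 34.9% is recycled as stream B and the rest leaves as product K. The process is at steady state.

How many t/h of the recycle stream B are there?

Overall citric acid balance (none leaves overhead): citric acid in fresh feed = citric acid in product, i.e. 1050×0.317 = (1−0.349)·P·0.676.
P = 332.85/(0.676×0.651) = 756.35 t/h.
Recycle B = 0.349×756.35 = 263.96 t/h.

264 t/h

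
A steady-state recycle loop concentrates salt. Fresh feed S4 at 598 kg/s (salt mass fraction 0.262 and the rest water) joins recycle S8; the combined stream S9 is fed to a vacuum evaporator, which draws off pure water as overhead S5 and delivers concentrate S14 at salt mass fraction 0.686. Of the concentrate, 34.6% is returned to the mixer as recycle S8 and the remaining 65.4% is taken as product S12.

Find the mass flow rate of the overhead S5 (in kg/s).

Overall salt balance (none leaves overhead): salt in fresh feed = salt in product, i.e. 598×0.262 = (1−0.346)·S14·0.686.
S14 = 156.68/(0.686×0.654) = 349.22 kg/s.
Recycle S8 = 0.346×349.22 = 120.83 kg/s.
Combined feed S9 = 598 + 120.83 = 718.83 kg/s.
Overhead S5 = S9 − S14 = 718.83 − 349.22 = 369.61 kg/s.

369.6 kg/s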